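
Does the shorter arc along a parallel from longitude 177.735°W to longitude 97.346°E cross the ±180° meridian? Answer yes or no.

Naïve |97.346 − -177.735| = 275.081° > 180°, so the shorter arc goes the other way round — across 180°.
Signed shortest Δλ = ((97.346 − -177.735 + 180) mod 360) − 180 = -84.919°.
Going west by 84.919° from -177.735° passes through 180° before reaching +97.346°.

Yes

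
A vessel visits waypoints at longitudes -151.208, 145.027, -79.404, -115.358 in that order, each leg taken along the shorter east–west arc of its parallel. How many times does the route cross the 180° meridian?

2

Leg 1: -151.208° → +145.027°, shortest Δλ = -63.765° (west) — crosses 180°.
Leg 2: +145.027° → -79.404°, shortest Δλ = 135.569° (east) — crosses 180°.
Leg 3: -79.404° → -115.358°, shortest Δλ = -35.954° (west) — does not cross 180°.
Total crossings: 2.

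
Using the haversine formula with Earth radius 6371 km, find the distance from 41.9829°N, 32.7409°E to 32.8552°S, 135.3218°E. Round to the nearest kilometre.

Δλ = 135.3218 − 32.7409 = 102.5809°.
Δφ = -32.8552 − 41.9829 = -74.8381°.
a = sin²(Δφ/2) + cos φ₁ · cos φ₂ · sin²(Δλ/2) = 0.749455.
c = 2·atan2(√a, √(1−a)) = 2.09314 rad → d = 6371·c ≈ 13335.37 km.

13335 km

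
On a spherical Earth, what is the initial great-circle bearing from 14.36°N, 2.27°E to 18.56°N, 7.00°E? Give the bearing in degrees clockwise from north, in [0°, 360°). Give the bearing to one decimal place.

Δλ = 7.00 − 2.27 = 4.73°.
θ = atan2( sin Δλ · cos φ₂ , cos φ₁ · sin φ₂ − sin φ₁ · cos φ₂ · cos Δλ )
  = atan2(0.07817, 0.07404) = 46.555° → normalised to [0°, 360°): 46.555°.

46.6°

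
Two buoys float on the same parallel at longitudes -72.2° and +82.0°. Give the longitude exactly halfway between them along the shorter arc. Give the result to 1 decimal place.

+4.9°

Signed shortest Δλ from -72.2° to +82.0° is +154.2°.
Midpoint longitude = -72.2° + (+154.2°)/2 = -72.2° + 77.1° = +4.9°.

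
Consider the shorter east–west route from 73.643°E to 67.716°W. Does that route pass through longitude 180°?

Signed shortest Δλ = ((-67.716 − 73.643 + 180) mod 360) − 180 = -141.359°.
Going west by 141.359° from +73.643° reaches -67.716° without touching 180°.

No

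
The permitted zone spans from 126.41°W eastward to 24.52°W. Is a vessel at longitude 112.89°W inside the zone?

Band width going east from -126.41° to -24.52°: ((-24.52 − -126.41) mod 360) = 101.89°.
Offset of -112.89° east of the west edge: ((-112.89 − -126.41) mod 360) = 13.52°.
13.52° ≤ 101.89° ⇒ inside.

Yes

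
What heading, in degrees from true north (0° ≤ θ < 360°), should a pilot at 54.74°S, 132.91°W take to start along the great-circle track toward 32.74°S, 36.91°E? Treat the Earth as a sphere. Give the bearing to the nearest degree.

Δλ = 36.91 − -132.91 = 169.82°.
θ = atan2( sin Δλ · cos φ₂ , cos φ₁ · sin φ₂ − sin φ₁ · cos φ₂ · cos Δλ )
  = atan2(0.14866, -0.98822) = 171.445° → normalised to [0°, 360°): 171.445°.

171°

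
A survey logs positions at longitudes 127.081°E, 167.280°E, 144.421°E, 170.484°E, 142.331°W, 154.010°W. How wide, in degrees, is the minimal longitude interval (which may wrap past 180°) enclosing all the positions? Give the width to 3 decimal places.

90.588°

Sort the longitudes: -154.010°, -142.331°, +127.081°, +144.421°, +167.280°, +170.484°.
Eastward gaps between consecutive values (wrapping around): 11.679°, 269.412°, 17.340°, 22.859°, 3.204°, 35.506°.
Largest gap = 269.412° ⇒ minimal covering band is its complement: 360° − 269.412° = 90.588°.
Band runs from +127.081° eastward to -142.331°, crossing the antimeridian.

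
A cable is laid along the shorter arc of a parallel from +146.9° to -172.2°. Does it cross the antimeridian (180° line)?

Yes

Naïve |-172.2 − 146.9| = 319.1° > 180°, so the shorter arc goes the other way round — across 180°.
Signed shortest Δλ = ((-172.2 − 146.9 + 180) mod 360) − 180 = 40.9°.
Going east by 40.9° from +146.9° passes through 180° before reaching -172.2°.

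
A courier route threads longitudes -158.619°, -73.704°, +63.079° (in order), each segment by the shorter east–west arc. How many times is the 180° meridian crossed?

0

Leg 1: -158.619° → -73.704°, shortest Δλ = 84.915° (east) — does not cross 180°.
Leg 2: -73.704° → +63.079°, shortest Δλ = 136.783° (east) — does not cross 180°.
Total crossings: 0.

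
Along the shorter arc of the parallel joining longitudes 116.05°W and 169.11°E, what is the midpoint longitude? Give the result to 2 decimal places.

153.47°W

Signed shortest Δλ from -116.05° to +169.11° is -74.84°.
Midpoint longitude = -116.05° + (-74.84°)/2 = -116.05° − 37.42° = -153.47°.
(The naïve average (-116.05 + +169.11)/2 = 26.53° is on the wrong side of the globe.)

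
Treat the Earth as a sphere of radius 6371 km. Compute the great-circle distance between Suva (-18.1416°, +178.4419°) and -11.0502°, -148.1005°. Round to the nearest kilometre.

Δλ = -148.1005 − 178.4419 = -326.5424°; wrapped into (−180°, 180°]: 33.4576°.
Δφ = -11.0502 − -18.1416 = 7.0914°.
a = sin²(Δφ/2) + cos φ₁ · cos φ₂ · sin²(Δλ/2) = 0.081099.
c = 2·atan2(√a, √(1−a)) = 0.57755 rad → d = 6371·c ≈ 3679.59 km.

3680 km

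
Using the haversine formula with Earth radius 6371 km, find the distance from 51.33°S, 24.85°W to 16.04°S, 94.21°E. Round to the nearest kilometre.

10492 km

Δλ = 94.21 − -24.85 = 119.06°.
Δφ = -16.04 − -51.33 = 35.29°.
a = sin²(Δφ/2) + cos φ₁ · cos φ₂ · sin²(Δλ/2) = 0.537976.
c = 2·atan2(√a, √(1−a)) = 1.64682 rad → d = 6371·c ≈ 10491.90 km.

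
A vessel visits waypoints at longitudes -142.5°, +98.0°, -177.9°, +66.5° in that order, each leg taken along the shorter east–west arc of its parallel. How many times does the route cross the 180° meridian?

Leg 1: -142.5° → +98.0°, shortest Δλ = -119.5° (west) — crosses 180°.
Leg 2: +98.0° → -177.9°, shortest Δλ = 84.1° (east) — crosses 180°.
Leg 3: -177.9° → +66.5°, shortest Δλ = -115.6° (west) — crosses 180°.
Total crossings: 3.

3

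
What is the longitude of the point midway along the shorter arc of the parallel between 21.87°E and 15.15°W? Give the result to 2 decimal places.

Signed shortest Δλ from +21.87° to -15.15° is -37.02°.
Midpoint longitude = +21.87° + (-37.02°)/2 = +21.87° − 18.51° = +3.36°.

3.36°E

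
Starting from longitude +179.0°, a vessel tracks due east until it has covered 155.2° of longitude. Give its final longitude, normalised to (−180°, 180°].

Start at +179.0°; shift +155.2° → +334.2°.
+334.2° lies outside (−180°, 180°]; subtract 360° → -25.8°.

-25.8°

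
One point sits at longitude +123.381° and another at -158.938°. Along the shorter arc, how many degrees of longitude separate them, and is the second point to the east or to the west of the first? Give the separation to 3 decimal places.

77.681° east

Raw difference: -158.938 − 123.381 = -282.319°.
Normalise into (−180°, 180°]: -282.319° + 360° = 77.681°.
Positive ⇒ the second point lies to the east; separation 77.681°.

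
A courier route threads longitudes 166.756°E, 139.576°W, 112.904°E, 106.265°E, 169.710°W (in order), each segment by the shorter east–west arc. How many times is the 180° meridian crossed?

3

Leg 1: +166.756° → -139.576°, shortest Δλ = 53.668° (east) — crosses 180°.
Leg 2: -139.576° → +112.904°, shortest Δλ = -107.52° (west) — crosses 180°.
Leg 3: +112.904° → +106.265°, shortest Δλ = -6.639° (west) — does not cross 180°.
Leg 4: +106.265° → -169.710°, shortest Δλ = 84.025° (east) — crosses 180°.
Total crossings: 3.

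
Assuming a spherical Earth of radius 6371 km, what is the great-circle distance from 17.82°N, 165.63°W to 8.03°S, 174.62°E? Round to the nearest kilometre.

Δλ = 174.62 − -165.63 = 340.25°; wrapped into (−180°, 180°]: -19.75°.
Δφ = -8.03 − 17.82 = -25.85°.
a = sin²(Δφ/2) + cos φ₁ · cos φ₂ · sin²(Δλ/2) = 0.077757.
c = 2·atan2(√a, √(1−a)) = 0.56519 rad → d = 6371·c ≈ 3600.84 km.

3601 km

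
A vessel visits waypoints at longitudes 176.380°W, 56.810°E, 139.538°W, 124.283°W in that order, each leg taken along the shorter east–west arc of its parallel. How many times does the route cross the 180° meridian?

2

Leg 1: -176.380° → +56.810°, shortest Δλ = -126.81° (west) — crosses 180°.
Leg 2: +56.810° → -139.538°, shortest Δλ = 163.652° (east) — crosses 180°.
Leg 3: -139.538° → -124.283°, shortest Δλ = 15.255° (east) — does not cross 180°.
Total crossings: 2.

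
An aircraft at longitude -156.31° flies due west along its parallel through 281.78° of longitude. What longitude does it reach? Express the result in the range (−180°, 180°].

-78.09°

Start at -156.31°; shift −281.78° → -438.09°.
-438.09° lies outside (−180°, 180°]; add 360° → -78.09°.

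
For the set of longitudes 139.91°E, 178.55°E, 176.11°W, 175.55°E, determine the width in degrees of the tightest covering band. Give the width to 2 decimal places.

43.98°

Sort the longitudes: -176.11°, +139.91°, +175.55°, +178.55°.
Eastward gaps between consecutive values (wrapping around): 316.02°, 35.64°, 3.00°, 5.34°.
Largest gap = 316.02° ⇒ minimal covering band is its complement: 360° − 316.02° = 43.98°.
Band runs from +139.91° eastward to -176.11°, crossing the antimeridian.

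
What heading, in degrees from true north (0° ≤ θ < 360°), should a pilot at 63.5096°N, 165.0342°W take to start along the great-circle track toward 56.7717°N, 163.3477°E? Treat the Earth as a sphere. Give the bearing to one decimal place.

Δλ = 163.3477 − -165.0342 = 328.3819°; wrapped into (−180°, 180°]: -31.6181°.
θ = atan2( sin Δλ · cos φ₂ , cos φ₁ · sin φ₂ − sin φ₁ · cos φ₂ · cos Δλ )
  = atan2(-0.28728, -0.04453) = -98.810° → normalised to [0°, 360°): 261.190°.

261.2°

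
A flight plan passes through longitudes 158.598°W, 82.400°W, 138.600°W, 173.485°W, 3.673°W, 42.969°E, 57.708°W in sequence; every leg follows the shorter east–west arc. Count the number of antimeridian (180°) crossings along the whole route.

Leg 1: -158.598° → -82.400°, shortest Δλ = 76.198° (east) — does not cross 180°.
Leg 2: -82.400° → -138.600°, shortest Δλ = -56.2° (west) — does not cross 180°.
Leg 3: -138.600° → -173.485°, shortest Δλ = -34.885° (west) — does not cross 180°.
Leg 4: -173.485° → -3.673°, shortest Δλ = 169.812° (east) — does not cross 180°.
Leg 5: -3.673° → +42.969°, shortest Δλ = 46.642° (east) — does not cross 180°.
Leg 6: +42.969° → -57.708°, shortest Δλ = -100.677° (west) — does not cross 180°.
Total crossings: 0.

0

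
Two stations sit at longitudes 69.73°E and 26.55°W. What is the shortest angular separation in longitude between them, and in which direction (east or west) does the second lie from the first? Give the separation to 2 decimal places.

96.28° west

Raw difference: -26.55 − 69.73 = -96.28°.
Normalise into (−180°, 180°]: -96.28° stays -96.28°.
Negative ⇒ the second point lies to the west; separation 96.28°.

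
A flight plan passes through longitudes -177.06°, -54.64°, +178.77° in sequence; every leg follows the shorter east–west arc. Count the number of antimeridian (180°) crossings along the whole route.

1

Leg 1: -177.06° → -54.64°, shortest Δλ = 122.42° (east) — does not cross 180°.
Leg 2: -54.64° → +178.77°, shortest Δλ = -126.59° (west) — crosses 180°.
Total crossings: 1.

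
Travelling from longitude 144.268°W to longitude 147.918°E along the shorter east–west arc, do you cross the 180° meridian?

Yes

Naïve |147.918 − -144.268| = 292.186° > 180°, so the shorter arc goes the other way round — across 180°.
Signed shortest Δλ = ((147.918 − -144.268 + 180) mod 360) − 180 = -67.814°.
Going west by 67.814° from -144.268° passes through 180° before reaching +147.918°.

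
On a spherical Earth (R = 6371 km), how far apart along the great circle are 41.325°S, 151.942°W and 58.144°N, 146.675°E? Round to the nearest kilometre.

Δλ = 146.675 − -151.942 = 298.617°; wrapped into (−180°, 180°]: -61.383°.
Δφ = 58.144 − -41.325 = 99.469°.
a = sin²(Δφ/2) + cos φ₁ · cos φ₂ · sin²(Δλ/2) = 0.685517.
c = 2·atan2(√a, √(1−a)) = 1.95092 rad → d = 6371·c ≈ 12429.30 km.

12429 km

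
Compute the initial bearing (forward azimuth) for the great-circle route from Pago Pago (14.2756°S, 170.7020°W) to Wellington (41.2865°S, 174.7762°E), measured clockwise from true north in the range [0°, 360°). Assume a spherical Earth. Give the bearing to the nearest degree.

Δλ = 174.7762 − -170.7020 = 345.4782°; wrapped into (−180°, 180°]: -14.5218°.
θ = atan2( sin Δλ · cos φ₂ , cos φ₁ · sin φ₂ − sin φ₁ · cos φ₂ · cos Δλ )
  = atan2(-0.18842, -0.46008) = -157.729° → normalised to [0°, 360°): 202.271°.

202°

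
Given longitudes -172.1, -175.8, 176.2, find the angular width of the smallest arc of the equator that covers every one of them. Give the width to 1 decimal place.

11.7°

Sort the longitudes: -175.8°, -172.1°, +176.2°.
Eastward gaps between consecutive values (wrapping around): 3.7°, 348.3°, 8.0°.
Largest gap = 348.3° ⇒ minimal covering band is its complement: 360° − 348.3° = 11.7°.
Band runs from +176.2° eastward to -172.1°, crossing the antimeridian.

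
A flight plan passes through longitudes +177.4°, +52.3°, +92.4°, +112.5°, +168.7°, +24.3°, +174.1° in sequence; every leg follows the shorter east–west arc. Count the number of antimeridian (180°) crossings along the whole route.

Leg 1: +177.4° → +52.3°, shortest Δλ = -125.1° (west) — does not cross 180°.
Leg 2: +52.3° → +92.4°, shortest Δλ = 40.1° (east) — does not cross 180°.
Leg 3: +92.4° → +112.5°, shortest Δλ = 20.1° (east) — does not cross 180°.
Leg 4: +112.5° → +168.7°, shortest Δλ = 56.2° (east) — does not cross 180°.
Leg 5: +168.7° → +24.3°, shortest Δλ = -144.4° (west) — does not cross 180°.
Leg 6: +24.3° → +174.1°, shortest Δλ = 149.8° (east) — does not cross 180°.
Total crossings: 0.

0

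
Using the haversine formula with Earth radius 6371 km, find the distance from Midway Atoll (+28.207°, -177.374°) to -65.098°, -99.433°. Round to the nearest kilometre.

12294 km

Δλ = -99.433 − -177.374 = 77.941°.
Δφ = -65.098 − 28.207 = -93.305°.
a = sin²(Δφ/2) + cos φ₁ · cos φ₂ · sin²(Δλ/2) = 0.675596.
c = 2·atan2(√a, √(1−a)) = 1.92964 rad → d = 6371·c ≈ 12293.74 km.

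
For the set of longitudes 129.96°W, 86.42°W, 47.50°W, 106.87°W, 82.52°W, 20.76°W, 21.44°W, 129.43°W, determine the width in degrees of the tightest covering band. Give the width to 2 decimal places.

109.20°

Sort the longitudes: -129.96°, -129.43°, -106.87°, -86.42°, -82.52°, -47.50°, -21.44°, -20.76°.
Eastward gaps between consecutive values (wrapping around): 0.53°, 22.56°, 20.45°, 3.90°, 35.02°, 26.06°, 0.68°, 250.80°.
Largest gap = 250.80° ⇒ minimal covering band is its complement: 360° − 250.80° = 109.20°.
Band runs from -129.96° eastward to -20.76°.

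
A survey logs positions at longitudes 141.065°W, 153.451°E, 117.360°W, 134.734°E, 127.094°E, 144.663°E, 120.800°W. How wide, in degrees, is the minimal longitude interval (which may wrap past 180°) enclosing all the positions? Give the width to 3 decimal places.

115.546°

Sort the longitudes: -141.065°, -120.800°, -117.360°, +127.094°, +134.734°, +144.663°, +153.451°.
Eastward gaps between consecutive values (wrapping around): 20.265°, 3.440°, 244.454°, 7.640°, 9.929°, 8.788°, 65.484°.
Largest gap = 244.454° ⇒ minimal covering band is its complement: 360° − 244.454° = 115.546°.
Band runs from +127.094° eastward to -117.360°, crossing the antimeridian.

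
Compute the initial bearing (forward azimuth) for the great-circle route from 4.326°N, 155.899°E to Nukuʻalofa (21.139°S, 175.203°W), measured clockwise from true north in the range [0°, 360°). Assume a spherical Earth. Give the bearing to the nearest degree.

Δλ = -175.203 − 155.899 = -331.102°; wrapped into (−180°, 180°]: 28.898°.
θ = atan2( sin Δλ · cos φ₂ , cos φ₁ · sin φ₂ − sin φ₁ · cos φ₂ · cos Δλ )
  = atan2(0.45073, -0.42120) = 133.060° → normalised to [0°, 360°): 133.060°.

133°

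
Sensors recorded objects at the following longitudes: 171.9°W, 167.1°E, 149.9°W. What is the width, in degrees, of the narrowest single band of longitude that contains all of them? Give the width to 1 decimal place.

43.0°

Sort the longitudes: -171.9°, -149.9°, +167.1°.
Eastward gaps between consecutive values (wrapping around): 22.0°, 317.0°, 21.0°.
Largest gap = 317.0° ⇒ minimal covering band is its complement: 360° − 317.0° = 43.0°.
Band runs from +167.1° eastward to -149.9°, crossing the antimeridian.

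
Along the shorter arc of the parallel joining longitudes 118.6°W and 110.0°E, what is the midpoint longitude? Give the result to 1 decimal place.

Signed shortest Δλ from -118.6° to +110.0° is -131.4°.
Midpoint longitude = -118.6° + (-131.4°)/2 = -118.6° − 65.7° = -184.3°.
Normalise into (−180°, 180°]: +175.7°.
(The naïve average (-118.6 + +110.0)/2 = -4.3° is on the wrong side of the globe.)

175.7°E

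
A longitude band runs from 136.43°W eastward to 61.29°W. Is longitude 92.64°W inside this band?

Band width going east from -136.43° to -61.29°: ((-61.29 − -136.43) mod 360) = 75.14°.
Offset of -92.64° east of the west edge: ((-92.64 − -136.43) mod 360) = 43.79°.
43.79° ≤ 75.14° ⇒ inside.

Yes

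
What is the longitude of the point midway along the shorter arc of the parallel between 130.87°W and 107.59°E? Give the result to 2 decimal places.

168.36°E

Signed shortest Δλ from -130.87° to +107.59° is -121.54°.
Midpoint longitude = -130.87° + (-121.54°)/2 = -130.87° − 60.77° = -191.64°.
Normalise into (−180°, 180°]: +168.36°.
(The naïve average (-130.87 + +107.59)/2 = -11.64° is on the wrong side of the globe.)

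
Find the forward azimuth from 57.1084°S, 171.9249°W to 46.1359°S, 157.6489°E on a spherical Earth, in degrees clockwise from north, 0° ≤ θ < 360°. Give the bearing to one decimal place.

Δλ = 157.6489 − -171.9249 = 329.5738°; wrapped into (−180°, 180°]: -30.4262°.
θ = atan2( sin Δλ · cos φ₂ , cos φ₁ · sin φ₂ − sin φ₁ · cos φ₂ · cos Δλ )
  = atan2(-0.35093, 0.11020) = -72.566° → normalised to [0°, 360°): 287.434°.

287.4°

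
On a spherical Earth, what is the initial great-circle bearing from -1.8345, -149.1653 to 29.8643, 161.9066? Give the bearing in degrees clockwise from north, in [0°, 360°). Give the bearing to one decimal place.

308.3°

Δλ = 161.9066 − -149.1653 = 311.0719°; wrapped into (−180°, 180°]: -48.9281°.
θ = atan2( sin Δλ · cos φ₂ , cos φ₁ · sin φ₂ − sin φ₁ · cos φ₂ · cos Δλ )
  = atan2(-0.65378, 0.51593) = -51.721° → normalised to [0°, 360°): 308.279°.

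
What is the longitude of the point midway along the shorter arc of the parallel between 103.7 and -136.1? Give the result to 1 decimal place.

Signed shortest Δλ from +103.7° to -136.1° is +120.2°.
Midpoint longitude = +103.7° + (+120.2°)/2 = +103.7° + 60.1° = +163.8°.
(The naïve average (+103.7 + -136.1)/2 = -16.2° is on the wrong side of the globe.)

+163.8°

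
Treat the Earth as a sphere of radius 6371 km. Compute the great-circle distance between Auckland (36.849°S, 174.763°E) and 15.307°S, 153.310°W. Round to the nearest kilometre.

Δλ = -153.310 − 174.763 = -328.073°; wrapped into (−180°, 180°]: 31.927°.
Δφ = -15.307 − -36.849 = 21.542°.
a = sin²(Δφ/2) + cos φ₁ · cos φ₂ · sin²(Δλ/2) = 0.093306.
c = 2·atan2(√a, √(1−a)) = 0.62084 rad → d = 6371·c ≈ 3955.39 km.

3955 km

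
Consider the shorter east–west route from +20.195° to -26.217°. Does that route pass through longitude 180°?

No

Signed shortest Δλ = ((-26.217 − 20.195 + 180) mod 360) − 180 = -46.412°.
Going west by 46.412° from +20.195° reaches -26.217° without touching 180°.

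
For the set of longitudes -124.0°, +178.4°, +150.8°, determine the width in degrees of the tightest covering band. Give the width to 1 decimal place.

85.2°

Sort the longitudes: -124.0°, +150.8°, +178.4°.
Eastward gaps between consecutive values (wrapping around): 274.8°, 27.6°, 57.6°.
Largest gap = 274.8° ⇒ minimal covering band is its complement: 360° − 274.8° = 85.2°.
Band runs from +150.8° eastward to -124.0°, crossing the antimeridian.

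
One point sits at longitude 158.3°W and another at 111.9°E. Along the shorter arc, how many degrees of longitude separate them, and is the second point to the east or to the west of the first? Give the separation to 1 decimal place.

Raw difference: 111.9 − -158.3 = 270.2°.
Normalise into (−180°, 180°]: 270.2° − 360° = -89.8°.
Negative ⇒ the second point lies to the west; separation 89.8°.

89.8° west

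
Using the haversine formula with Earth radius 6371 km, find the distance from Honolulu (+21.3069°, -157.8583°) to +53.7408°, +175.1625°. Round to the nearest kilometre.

4266 km

Δλ = 175.1625 − -157.8583 = 333.0208°; wrapped into (−180°, 180°]: -26.9792°.
Δφ = 53.7408 − 21.3069 = 32.4339°.
a = sin²(Δφ/2) + cos φ₁ · cos φ₂ · sin²(Δλ/2) = 0.107978.
c = 2·atan2(√a, √(1−a)) = 0.66964 rad → d = 6371·c ≈ 4266.28 km.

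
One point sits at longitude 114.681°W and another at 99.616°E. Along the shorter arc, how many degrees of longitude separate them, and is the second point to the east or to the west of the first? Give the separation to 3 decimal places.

145.703° west

Raw difference: 99.616 − -114.681 = 214.297°.
Normalise into (−180°, 180°]: 214.297° − 360° = -145.703°.
Negative ⇒ the second point lies to the west; separation 145.703°.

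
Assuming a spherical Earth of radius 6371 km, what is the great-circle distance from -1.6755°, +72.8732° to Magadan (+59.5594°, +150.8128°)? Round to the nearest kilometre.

Δλ = 150.8128 − 72.8732 = 77.9396°.
Δφ = 59.5594 − -1.6755 = 61.2349°.
a = sin²(Δφ/2) + cos φ₁ · cos φ₂ · sin²(Δλ/2) = 0.459697.
c = 2·atan2(√a, √(1−a)) = 1.49010 rad → d = 6371·c ≈ 9493.44 km.

9493 km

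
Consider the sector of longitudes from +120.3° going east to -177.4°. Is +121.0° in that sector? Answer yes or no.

Band width going east from +120.3° to -177.4°: ((-177.4 − 120.3) mod 360) = 62.3°.
Offset of +121.0° east of the west edge: ((121.0 − 120.3) mod 360) = 0.7°.
0.7° ≤ 62.3° ⇒ inside.

Yes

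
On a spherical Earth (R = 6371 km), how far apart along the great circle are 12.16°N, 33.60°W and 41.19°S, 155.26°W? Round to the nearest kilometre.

13528 km

Δλ = -155.26 − -33.60 = -121.66°.
Δφ = -41.19 − 12.16 = -53.35°.
a = sin²(Δφ/2) + cos φ₁ · cos φ₂ · sin²(Δλ/2) = 0.762422.
c = 2·atan2(√a, √(1−a)) = 2.12333 rad → d = 6371·c ≈ 13527.72 km.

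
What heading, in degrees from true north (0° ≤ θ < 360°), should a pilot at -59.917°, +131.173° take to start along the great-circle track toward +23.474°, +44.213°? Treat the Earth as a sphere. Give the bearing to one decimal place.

284.8°

Δλ = 44.213 − 131.173 = -86.960°.
θ = atan2( sin Δλ · cos φ₂ , cos φ₁ · sin φ₂ − sin φ₁ · cos φ₂ · cos Δλ )
  = atan2(-0.91595, 0.24176) = -75.214° → normalised to [0°, 360°): 284.786°.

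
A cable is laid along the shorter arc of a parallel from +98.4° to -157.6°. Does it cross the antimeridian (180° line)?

Naïve |-157.6 − 98.4| = 256.0° > 180°, so the shorter arc goes the other way round — across 180°.
Signed shortest Δλ = ((-157.6 − 98.4 + 180) mod 360) − 180 = 104.0°.
Going east by 104.0° from +98.4° passes through 180° before reaching -157.6°.

Yes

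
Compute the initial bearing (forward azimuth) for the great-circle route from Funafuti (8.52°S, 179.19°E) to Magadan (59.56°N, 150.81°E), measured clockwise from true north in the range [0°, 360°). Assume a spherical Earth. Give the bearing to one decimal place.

345.3°

Δλ = 150.81 − 179.19 = -28.38°.
θ = atan2( sin Δλ · cos φ₂ , cos φ₁ · sin φ₂ − sin φ₁ · cos φ₂ · cos Δλ )
  = atan2(-0.24081, 0.91868) = -14.688° → normalised to [0°, 360°): 345.312°.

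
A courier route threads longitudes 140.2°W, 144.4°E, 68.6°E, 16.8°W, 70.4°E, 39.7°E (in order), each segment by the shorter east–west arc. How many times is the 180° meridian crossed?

Leg 1: -140.2° → +144.4°, shortest Δλ = -75.4° (west) — crosses 180°.
Leg 2: +144.4° → +68.6°, shortest Δλ = -75.8° (west) — does not cross 180°.
Leg 3: +68.6° → -16.8°, shortest Δλ = -85.4° (west) — does not cross 180°.
Leg 4: -16.8° → +70.4°, shortest Δλ = 87.2° (east) — does not cross 180°.
Leg 5: +70.4° → +39.7°, shortest Δλ = -30.7° (west) — does not cross 180°.
Total crossings: 1.

1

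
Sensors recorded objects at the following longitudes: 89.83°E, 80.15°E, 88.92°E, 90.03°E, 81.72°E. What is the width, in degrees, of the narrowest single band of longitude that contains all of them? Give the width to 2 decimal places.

Sort the longitudes: +80.15°, +81.72°, +88.92°, +89.83°, +90.03°.
Eastward gaps between consecutive values (wrapping around): 1.57°, 7.20°, 0.91°, 0.20°, 350.12°.
Largest gap = 350.12° ⇒ minimal covering band is its complement: 360° − 350.12° = 9.88°.
Band runs from +80.15° eastward to +90.03°.

9.88°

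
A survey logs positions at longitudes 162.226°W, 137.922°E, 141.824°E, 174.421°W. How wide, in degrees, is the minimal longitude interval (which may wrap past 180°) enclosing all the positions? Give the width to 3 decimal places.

Sort the longitudes: -174.421°, -162.226°, +137.922°, +141.824°.
Eastward gaps between consecutive values (wrapping around): 12.195°, 300.148°, 3.902°, 43.755°.
Largest gap = 300.148° ⇒ minimal covering band is its complement: 360° − 300.148° = 59.852°.
Band runs from +137.922° eastward to -162.226°, crossing the antimeridian.

59.852°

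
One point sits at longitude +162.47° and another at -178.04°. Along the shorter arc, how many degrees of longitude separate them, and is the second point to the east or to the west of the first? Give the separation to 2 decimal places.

Raw difference: -178.04 − 162.47 = -340.51°.
Normalise into (−180°, 180°]: -340.51° + 360° = 19.49°.
Positive ⇒ the second point lies to the east; separation 19.49°.

19.49° east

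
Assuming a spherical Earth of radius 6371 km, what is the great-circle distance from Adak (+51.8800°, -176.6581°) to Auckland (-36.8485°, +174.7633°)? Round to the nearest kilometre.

9901 km

Δλ = 174.7633 − -176.6581 = 351.4214°; wrapped into (−180°, 180°]: -8.5786°.
Δφ = -36.8485 − 51.8800 = -88.7285°.
a = sin²(Δφ/2) + cos φ₁ · cos φ₂ · sin²(Δλ/2) = 0.491668.
c = 2·atan2(√a, √(1−a)) = 1.55413 rad → d = 6371·c ≈ 9901.38 km.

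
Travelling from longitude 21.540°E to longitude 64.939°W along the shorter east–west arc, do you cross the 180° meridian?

No

Signed shortest Δλ = ((-64.939 − 21.540 + 180) mod 360) − 180 = -86.479°.
Going west by 86.479° from +21.540° reaches -64.939° without touching 180°.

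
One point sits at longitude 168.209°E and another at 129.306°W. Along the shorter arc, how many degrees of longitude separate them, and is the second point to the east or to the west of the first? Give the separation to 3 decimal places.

Raw difference: -129.306 − 168.209 = -297.515°.
Normalise into (−180°, 180°]: -297.515° + 360° = 62.485°.
Positive ⇒ the second point lies to the east; separation 62.485°.

62.485° east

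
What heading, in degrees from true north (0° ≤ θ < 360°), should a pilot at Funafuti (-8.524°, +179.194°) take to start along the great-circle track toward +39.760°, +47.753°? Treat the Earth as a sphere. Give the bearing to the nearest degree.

314°

Δλ = 47.753 − 179.194 = -131.441°.
θ = atan2( sin Δλ · cos φ₂ , cos φ₁ · sin φ₂ − sin φ₁ · cos φ₂ · cos Δλ )
  = atan2(-0.57627, 0.55709) = -45.969° → normalised to [0°, 360°): 314.031°.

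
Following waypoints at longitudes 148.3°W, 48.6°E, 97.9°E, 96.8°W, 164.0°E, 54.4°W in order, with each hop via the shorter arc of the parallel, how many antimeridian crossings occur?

4

Leg 1: -148.3° → +48.6°, shortest Δλ = -163.1° (west) — crosses 180°.
Leg 2: +48.6° → +97.9°, shortest Δλ = 49.3° (east) — does not cross 180°.
Leg 3: +97.9° → -96.8°, shortest Δλ = 165.3° (east) — crosses 180°.
Leg 4: -96.8° → +164.0°, shortest Δλ = -99.2° (west) — crosses 180°.
Leg 5: +164.0° → -54.4°, shortest Δλ = 141.6° (east) — crosses 180°.
Total crossings: 4.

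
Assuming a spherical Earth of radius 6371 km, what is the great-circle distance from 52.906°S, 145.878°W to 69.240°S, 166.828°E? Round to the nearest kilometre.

3004 km

Δλ = 166.828 − -145.878 = 312.706°; wrapped into (−180°, 180°]: -47.294°.
Δφ = -69.240 − -52.906 = -16.334°.
a = sin²(Δφ/2) + cos φ₁ · cos φ₂ · sin²(Δλ/2) = 0.054574.
c = 2·atan2(√a, √(1−a)) = 0.47158 rad → d = 6371·c ≈ 3004.43 km.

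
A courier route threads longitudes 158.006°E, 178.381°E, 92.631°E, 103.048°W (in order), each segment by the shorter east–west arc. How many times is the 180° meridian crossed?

1

Leg 1: +158.006° → +178.381°, shortest Δλ = 20.375° (east) — does not cross 180°.
Leg 2: +178.381° → +92.631°, shortest Δλ = -85.75° (west) — does not cross 180°.
Leg 3: +92.631° → -103.048°, shortest Δλ = 164.321° (east) — crosses 180°.
Total crossings: 1.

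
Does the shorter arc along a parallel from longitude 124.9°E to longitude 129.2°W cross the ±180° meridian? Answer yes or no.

Naïve |-129.2 − 124.9| = 254.1° > 180°, so the shorter arc goes the other way round — across 180°.
Signed shortest Δλ = ((-129.2 − 124.9 + 180) mod 360) − 180 = 105.9°.
Going east by 105.9° from +124.9° passes through 180° before reaching -129.2°.

Yes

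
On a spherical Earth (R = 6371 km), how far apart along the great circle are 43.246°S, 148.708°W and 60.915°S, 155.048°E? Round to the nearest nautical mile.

Δλ = 155.048 − -148.708 = 303.756°; wrapped into (−180°, 180°]: -56.244°.
Δφ = -60.915 − -43.246 = -17.669°.
a = sin²(Δφ/2) + cos φ₁ · cos φ₂ · sin²(Δλ/2) = 0.102256.
c = 2·atan2(√a, √(1−a)) = 0.65098 rad → d = 6371·c ≈ 4147.41 km ≈ 2239.42 nmi.

2239 nmi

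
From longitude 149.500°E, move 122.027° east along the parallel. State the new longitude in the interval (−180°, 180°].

Start at +149.500°; shift +122.027° → +271.527°.
+271.527° lies outside (−180°, 180°]; subtract 360° → -88.473°.

88.473°W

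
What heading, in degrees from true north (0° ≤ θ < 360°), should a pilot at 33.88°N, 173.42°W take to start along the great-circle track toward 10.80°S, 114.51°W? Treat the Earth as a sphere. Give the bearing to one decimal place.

Δλ = -114.51 − -173.42 = 58.91°.
θ = atan2( sin Δλ · cos φ₂ , cos φ₁ · sin φ₂ − sin φ₁ · cos φ₂ · cos Δλ )
  = atan2(0.84119, -0.43833) = 117.523° → normalised to [0°, 360°): 117.523°.

117.5°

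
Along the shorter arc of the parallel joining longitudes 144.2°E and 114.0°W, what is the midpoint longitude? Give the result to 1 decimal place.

164.9°W

Signed shortest Δλ from +144.2° to -114.0° is +101.8°.
Midpoint longitude = +144.2° + (+101.8°)/2 = +144.2° + 50.9° = +195.1°.
Normalise into (−180°, 180°]: -164.9°.
(The naïve average (+144.2 + -114.0)/2 = 15.1° is on the wrong side of the globe.)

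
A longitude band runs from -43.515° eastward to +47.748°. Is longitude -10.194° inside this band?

Yes

Band width going east from -43.515° to +47.748°: ((47.748 − -43.515) mod 360) = 91.263°.
Offset of -10.194° east of the west edge: ((-10.194 − -43.515) mod 360) = 33.321°.
33.321° ≤ 91.263° ⇒ inside.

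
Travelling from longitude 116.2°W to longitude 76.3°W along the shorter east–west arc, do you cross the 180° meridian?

No

Signed shortest Δλ = ((-76.3 − -116.2 + 180) mod 360) − 180 = 39.9°.
Going east by 39.9° from -116.2° reaches -76.3° without touching 180°.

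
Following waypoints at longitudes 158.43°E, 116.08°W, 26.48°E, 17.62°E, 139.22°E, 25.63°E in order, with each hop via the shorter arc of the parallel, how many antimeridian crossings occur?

Leg 1: +158.43° → -116.08°, shortest Δλ = 85.49° (east) — crosses 180°.
Leg 2: -116.08° → +26.48°, shortest Δλ = 142.56° (east) — does not cross 180°.
Leg 3: +26.48° → +17.62°, shortest Δλ = -8.86° (west) — does not cross 180°.
Leg 4: +17.62° → +139.22°, shortest Δλ = 121.6° (east) — does not cross 180°.
Leg 5: +139.22° → +25.63°, shortest Δλ = -113.59° (west) — does not cross 180°.
Total crossings: 1.

1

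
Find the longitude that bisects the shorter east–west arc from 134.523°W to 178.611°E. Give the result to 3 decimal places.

Signed shortest Δλ from -134.523° to +178.611° is -46.866°.
Midpoint longitude = -134.523° + (-46.866°)/2 = -134.523° − 23.433° = -157.956°.
(The naïve average (-134.523 + +178.611)/2 = 22.044° is on the wrong side of the globe.)

157.956°W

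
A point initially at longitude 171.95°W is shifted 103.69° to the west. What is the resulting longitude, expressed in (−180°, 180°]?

84.36°E

Start at -171.95°; shift −103.69° → -275.64°.
-275.64° lies outside (−180°, 180°]; add 360° → +84.36°.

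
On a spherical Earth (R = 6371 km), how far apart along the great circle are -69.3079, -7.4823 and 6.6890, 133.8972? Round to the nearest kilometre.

12513 km

Δλ = 133.8972 − -7.4823 = 141.3795°.
Δφ = 6.6890 − -69.3079 = 75.9969°.
a = sin²(Δφ/2) + cos φ₁ · cos φ₂ · sin²(Δλ/2) = 0.691578.
c = 2·atan2(√a, √(1−a)) = 1.96401 rad → d = 6371·c ≈ 12512.68 km.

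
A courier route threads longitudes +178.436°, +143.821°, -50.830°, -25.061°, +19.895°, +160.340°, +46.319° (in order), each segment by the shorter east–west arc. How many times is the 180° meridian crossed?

Leg 1: +178.436° → +143.821°, shortest Δλ = -34.615° (west) — does not cross 180°.
Leg 2: +143.821° → -50.830°, shortest Δλ = 165.349° (east) — crosses 180°.
Leg 3: -50.830° → -25.061°, shortest Δλ = 25.769° (east) — does not cross 180°.
Leg 4: -25.061° → +19.895°, shortest Δλ = 44.956° (east) — does not cross 180°.
Leg 5: +19.895° → +160.340°, shortest Δλ = 140.445° (east) — does not cross 180°.
Leg 6: +160.340° → +46.319°, shortest Δλ = -114.021° (west) — does not cross 180°.
Total crossings: 1.

1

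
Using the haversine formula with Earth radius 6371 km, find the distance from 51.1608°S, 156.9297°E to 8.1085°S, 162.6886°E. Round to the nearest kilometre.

Δλ = 162.6886 − 156.9297 = 5.7589°.
Δφ = -8.1085 − -51.1608 = 43.0523°.
a = sin²(Δφ/2) + cos φ₁ · cos φ₂ · sin²(Δλ/2) = 0.136201.
c = 2·atan2(√a, √(1−a)) = 0.75598 rad → d = 6371·c ≈ 4816.37 km.

4816 km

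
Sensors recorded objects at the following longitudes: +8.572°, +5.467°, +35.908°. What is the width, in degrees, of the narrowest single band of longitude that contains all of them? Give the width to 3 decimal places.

30.441°

Sort the longitudes: +5.467°, +8.572°, +35.908°.
Eastward gaps between consecutive values (wrapping around): 3.105°, 27.336°, 329.559°.
Largest gap = 329.559° ⇒ minimal covering band is its complement: 360° − 329.559° = 30.441°.
Band runs from +5.467° eastward to +35.908°.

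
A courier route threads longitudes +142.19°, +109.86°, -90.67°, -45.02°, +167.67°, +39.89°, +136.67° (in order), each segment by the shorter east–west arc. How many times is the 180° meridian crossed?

2

Leg 1: +142.19° → +109.86°, shortest Δλ = -32.33° (west) — does not cross 180°.
Leg 2: +109.86° → -90.67°, shortest Δλ = 159.47° (east) — crosses 180°.
Leg 3: -90.67° → -45.02°, shortest Δλ = 45.65° (east) — does not cross 180°.
Leg 4: -45.02° → +167.67°, shortest Δλ = -147.31° (west) — crosses 180°.
Leg 5: +167.67° → +39.89°, shortest Δλ = -127.78° (west) — does not cross 180°.
Leg 6: +39.89° → +136.67°, shortest Δλ = 96.78° (east) — does not cross 180°.
Total crossings: 2.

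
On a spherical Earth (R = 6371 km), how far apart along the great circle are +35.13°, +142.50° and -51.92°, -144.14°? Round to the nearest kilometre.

Δλ = -144.14 − 142.50 = -286.64°; wrapped into (−180°, 180°]: 73.36°.
Δφ = -51.92 − 35.13 = -87.05°.
a = sin²(Δφ/2) + cos φ₁ · cos φ₂ · sin²(Δλ/2) = 0.654255.
c = 2·atan2(√a, √(1−a)) = 1.88442 rad → d = 6371·c ≈ 12005.65 km.

12006 km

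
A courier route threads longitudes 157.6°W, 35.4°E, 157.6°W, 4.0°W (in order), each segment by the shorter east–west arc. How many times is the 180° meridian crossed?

Leg 1: -157.6° → +35.4°, shortest Δλ = -167.0° (west) — crosses 180°.
Leg 2: +35.4° → -157.6°, shortest Δλ = 167.0° (east) — crosses 180°.
Leg 3: -157.6° → -4.0°, shortest Δλ = 153.6° (east) — does not cross 180°.
Total crossings: 2.

2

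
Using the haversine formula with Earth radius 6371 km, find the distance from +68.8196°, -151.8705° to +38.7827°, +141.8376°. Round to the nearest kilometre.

Δλ = 141.8376 − -151.8705 = 293.7081°; wrapped into (−180°, 180°]: -66.2919°.
Δφ = 38.7827 − 68.8196 = -30.0369°.
a = sin²(Δφ/2) + cos φ₁ · cos φ₂ · sin²(Δλ/2) = 0.151350.
c = 2·atan2(√a, √(1−a)) = 0.79917 rad → d = 6371·c ≈ 5091.53 km.

5092 km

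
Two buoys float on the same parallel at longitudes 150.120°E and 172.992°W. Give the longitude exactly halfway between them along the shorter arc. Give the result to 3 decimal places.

Signed shortest Δλ from +150.120° to -172.992° is +36.888°.
Midpoint longitude = +150.120° + (+36.888°)/2 = +150.120° + 18.444° = +168.564°.
(The naïve average (+150.120 + -172.992)/2 = -11.436° is on the wrong side of the globe.)

168.564°E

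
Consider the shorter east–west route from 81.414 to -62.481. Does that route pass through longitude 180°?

Signed shortest Δλ = ((-62.481 − 81.414 + 180) mod 360) − 180 = -143.895°.
Going west by 143.895° from +81.414° reaches -62.481° without touching 180°.

No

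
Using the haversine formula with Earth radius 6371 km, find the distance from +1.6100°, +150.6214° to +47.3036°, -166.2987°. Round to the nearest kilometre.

6555 km

Δλ = -166.2987 − 150.6214 = -316.9201°; wrapped into (−180°, 180°]: 43.0799°.
Δφ = 47.3036 − 1.6100 = 45.6936°.
a = sin²(Δφ/2) + cos φ₁ · cos φ₂ · sin²(Δλ/2) = 0.242125.
c = 2·atan2(√a, √(1−a)) = 1.02891 rad → d = 6371·c ≈ 6555.21 km.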